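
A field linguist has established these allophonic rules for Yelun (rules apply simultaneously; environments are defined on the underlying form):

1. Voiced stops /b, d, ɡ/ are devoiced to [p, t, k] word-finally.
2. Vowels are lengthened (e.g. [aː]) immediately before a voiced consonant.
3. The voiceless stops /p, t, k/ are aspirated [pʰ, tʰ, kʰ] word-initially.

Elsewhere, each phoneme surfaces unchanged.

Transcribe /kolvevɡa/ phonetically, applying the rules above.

/k/ meets the environment for rule 3 (word-initially) → [kʰ].
/o/ (between /k/ and /l/) occurs before a voiced consonant → [oː] by rule 2.
/l/ — not in any rule's target class → [l].
/v/ stays [v].
/e/ (between /v/ and /v/): before a voiced consonant, so rule 2 applies → [eː].
/v/ — not in any rule's target class → [v].
/ɡ/ (between /v/ and /a/): rule 1 targets it, but not word-finally → unchanged [ɡ].
/a/ — word-final; rule 2 does not apply here → [a].

[kʰoːlveːvɡa]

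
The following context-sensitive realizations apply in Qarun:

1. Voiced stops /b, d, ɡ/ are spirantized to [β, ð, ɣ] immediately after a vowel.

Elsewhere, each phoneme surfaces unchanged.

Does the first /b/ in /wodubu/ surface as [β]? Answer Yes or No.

/b/ meets the environment for rule 1 (immediately after a vowel) → [β].
The actual realization is [β], which matches [β].

Yes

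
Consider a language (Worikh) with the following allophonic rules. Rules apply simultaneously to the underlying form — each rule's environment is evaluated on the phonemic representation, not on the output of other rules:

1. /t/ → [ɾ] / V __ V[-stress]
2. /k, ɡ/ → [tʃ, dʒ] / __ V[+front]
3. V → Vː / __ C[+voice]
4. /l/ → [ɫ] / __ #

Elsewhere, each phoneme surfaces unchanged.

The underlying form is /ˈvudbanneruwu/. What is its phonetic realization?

/u/ — between /v/ and /d/, before a voiced consonant — surfaces as [uː] (rule 3).
/a/ (between /b/ and /n/): before a voiced consonant, so rule 3 applies → [aː].
/e/ — between /n/ and /r/, before a voiced consonant — surfaces as [eː] (rule 3).
Rule 3 applies to /u/ (between /r/ and /w/: before a voiced consonant) → [uː].
/u/ (word-final) fails the environment for rule 3, so it stays [u].

[ˈvuːdbaːnneːruːwu]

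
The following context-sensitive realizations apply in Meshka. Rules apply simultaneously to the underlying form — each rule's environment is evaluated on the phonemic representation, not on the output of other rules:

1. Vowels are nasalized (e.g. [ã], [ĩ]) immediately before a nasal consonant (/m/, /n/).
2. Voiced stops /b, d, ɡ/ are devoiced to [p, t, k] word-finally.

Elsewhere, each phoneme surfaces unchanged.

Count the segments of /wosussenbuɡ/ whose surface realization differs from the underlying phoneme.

2

Segments that undergo a rule: /e/ → [ẽ] (rule 1); /ɡ/ → [k] (rule 2).
All other segments surface unchanged.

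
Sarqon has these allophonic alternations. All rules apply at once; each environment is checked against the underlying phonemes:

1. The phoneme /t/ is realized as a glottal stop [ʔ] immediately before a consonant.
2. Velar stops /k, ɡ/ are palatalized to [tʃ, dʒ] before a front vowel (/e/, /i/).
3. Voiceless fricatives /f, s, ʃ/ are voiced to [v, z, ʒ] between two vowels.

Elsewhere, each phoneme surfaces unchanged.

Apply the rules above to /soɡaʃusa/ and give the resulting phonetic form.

/s/ (word-initial) fails the environment for rule 3, so it stays [s].
/ɡ/ (between /o/ and /a/) fails the environment for rule 2, so it stays [ɡ].
Rule 3 applies to /ʃ/ (between /a/ and /u/: between two vowels) → [ʒ].
/s/ (between /u/ and /a/): between two vowels, so rule 3 applies → [z].

[soɡaʒuza]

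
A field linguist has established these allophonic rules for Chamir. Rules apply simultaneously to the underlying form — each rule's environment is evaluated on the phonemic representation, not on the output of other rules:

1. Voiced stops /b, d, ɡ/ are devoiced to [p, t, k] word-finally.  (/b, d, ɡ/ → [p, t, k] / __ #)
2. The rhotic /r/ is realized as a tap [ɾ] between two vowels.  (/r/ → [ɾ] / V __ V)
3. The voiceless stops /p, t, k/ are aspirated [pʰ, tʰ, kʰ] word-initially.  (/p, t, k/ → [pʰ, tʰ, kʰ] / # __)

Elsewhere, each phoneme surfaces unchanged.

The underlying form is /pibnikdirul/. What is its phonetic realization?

[pʰibnikdiɾul]

/p/ — word-initial, word-initially — surfaces as [pʰ] (rule 3).
/b/ — between /i/ and /n/; rule 1 does not apply here → [b].
/k/ (between /i/ and /d/): rule 3 targets it, but not word-initially → unchanged [k].
/d/ (between /k/ and /i/) fails the environment for rule 1, so it stays [d].
/r/ (between /i/ and /u/) occurs between two vowels → [ɾ] by rule 2.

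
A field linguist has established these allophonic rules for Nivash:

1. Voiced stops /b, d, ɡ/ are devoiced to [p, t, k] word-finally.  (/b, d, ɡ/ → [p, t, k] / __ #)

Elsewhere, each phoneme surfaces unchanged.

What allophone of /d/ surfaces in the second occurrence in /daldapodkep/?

[d]

/d/ (between /l/ and /a/) is in the target of rule 1 but the environment (word-finally) is not met → [d].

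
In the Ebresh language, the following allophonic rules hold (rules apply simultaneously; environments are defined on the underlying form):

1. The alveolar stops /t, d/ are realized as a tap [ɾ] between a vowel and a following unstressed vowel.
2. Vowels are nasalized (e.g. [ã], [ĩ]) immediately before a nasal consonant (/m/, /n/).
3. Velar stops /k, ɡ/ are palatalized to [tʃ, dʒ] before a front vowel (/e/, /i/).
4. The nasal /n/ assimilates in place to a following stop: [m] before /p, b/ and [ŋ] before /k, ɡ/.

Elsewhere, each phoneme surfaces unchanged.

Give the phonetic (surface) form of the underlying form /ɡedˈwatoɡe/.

Rule 3 applies to /ɡ/ (word-initial: before a front vowel) → [dʒ].
/e/ — between /ɡ/ and /d/; rule 2 does not apply here → [e].
/d/ (between /e/ and /w/) fails the environment for rule 1, so it stays [d].
/w/ — not in any rule's target class → [w].
/a/ — between /w/ and /t/; rule 2 does not apply here → [a].
/t/ — between /a/ and /o/, between a vowel and a following unstressed vowel — surfaces as [ɾ] (rule 1).
/o/ (between /t/ and /ɡ/) fails the environment for rule 2, so it stays [o].
/ɡ/ (between /o/ and /e/) occurs before a front vowel → [dʒ] by rule 3.
/e/ — word-final; rule 2 does not apply here → [e].

[dʒedˈwaɾodʒe]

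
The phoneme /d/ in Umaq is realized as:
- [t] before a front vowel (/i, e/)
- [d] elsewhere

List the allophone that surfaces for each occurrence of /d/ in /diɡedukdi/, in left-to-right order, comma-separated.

[t], [d], [t]

Occurrence 1 (position 1): before a front vowel (/i, e/) → [t].
Occurrence 2 (position 5): no conditioning environment matches → elsewhere allophone [d].
Occurrence 3 (position 8): before a front vowel (/i, e/) → [t].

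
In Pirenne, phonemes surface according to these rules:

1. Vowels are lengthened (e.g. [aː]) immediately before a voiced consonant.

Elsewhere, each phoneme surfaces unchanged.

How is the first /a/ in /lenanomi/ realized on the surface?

[aː]

/a/ (between /n/ and /n/): before a voiced consonant, so rule 1 applies → [aː].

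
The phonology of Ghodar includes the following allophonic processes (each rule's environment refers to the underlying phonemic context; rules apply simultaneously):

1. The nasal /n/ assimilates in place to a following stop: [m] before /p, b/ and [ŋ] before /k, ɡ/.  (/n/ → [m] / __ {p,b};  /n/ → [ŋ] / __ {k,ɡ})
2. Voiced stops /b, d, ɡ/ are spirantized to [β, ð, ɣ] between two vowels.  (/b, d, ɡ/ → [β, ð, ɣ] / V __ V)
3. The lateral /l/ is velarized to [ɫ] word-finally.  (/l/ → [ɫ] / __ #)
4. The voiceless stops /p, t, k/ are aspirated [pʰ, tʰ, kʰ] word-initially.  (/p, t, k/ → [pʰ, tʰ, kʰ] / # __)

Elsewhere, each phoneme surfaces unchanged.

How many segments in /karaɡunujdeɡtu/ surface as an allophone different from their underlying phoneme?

2

Segments that undergo a rule: /k/ → [kʰ] (rule 4); /ɡ/ → [ɣ] (rule 2).
All other segments surface unchanged.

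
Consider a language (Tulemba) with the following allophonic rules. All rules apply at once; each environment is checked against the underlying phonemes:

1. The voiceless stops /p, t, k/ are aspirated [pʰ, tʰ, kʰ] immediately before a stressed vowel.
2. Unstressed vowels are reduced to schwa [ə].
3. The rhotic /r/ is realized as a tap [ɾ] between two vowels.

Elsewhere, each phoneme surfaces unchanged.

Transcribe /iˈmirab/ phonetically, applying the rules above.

[əˈmiɾəb]

/i/ meets the environment for rule 2 (in an unstressed syllable) → [ə].
/m/ — not in any rule's target class → [m].
/i/ (between /m/ and /r/) fails the environment for rule 2, so it stays [i].
/r/ meets the environment for rule 3 (between two vowels) → [ɾ].
Rule 2 applies to /a/ (between /r/ and /b/: in an unstressed syllable) → [ə].
/b/ — not in any rule's target class → [b].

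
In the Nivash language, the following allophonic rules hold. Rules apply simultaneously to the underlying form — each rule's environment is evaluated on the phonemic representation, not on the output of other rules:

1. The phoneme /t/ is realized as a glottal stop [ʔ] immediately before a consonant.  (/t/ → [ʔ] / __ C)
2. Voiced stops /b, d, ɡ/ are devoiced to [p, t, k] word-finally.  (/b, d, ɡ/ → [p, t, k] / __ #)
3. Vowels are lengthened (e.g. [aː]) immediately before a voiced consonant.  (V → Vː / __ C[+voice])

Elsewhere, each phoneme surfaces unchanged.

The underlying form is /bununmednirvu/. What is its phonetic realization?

/b/ (word-initial) fails the environment for rule 2, so it stays [b].
/u/ — between /b/ and /n/, before a voiced consonant — surfaces as [uː] (rule 3).
/u/ (between /n/ and /n/) occurs before a voiced consonant → [uː] by rule 3.
/e/ meets the environment for rule 3 (before a voiced consonant) → [eː].
/d/ (between /e/ and /n/) fails the environment for rule 2, so it stays [d].
/i/ — between /n/ and /r/, before a voiced consonant — surfaces as [iː] (rule 3).
/u/ — word-final; rule 3 does not apply here → [u].

[buːnuːnmeːdniːrvu]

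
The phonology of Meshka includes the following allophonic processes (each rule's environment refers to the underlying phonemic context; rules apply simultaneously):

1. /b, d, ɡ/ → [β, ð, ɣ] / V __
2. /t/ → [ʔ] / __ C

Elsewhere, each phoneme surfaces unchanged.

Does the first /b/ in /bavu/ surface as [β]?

/b/ (word-initial): rule 1 targets it, but not immediately after a vowel → unchanged [b].
The actual realization is [b], not [β].

No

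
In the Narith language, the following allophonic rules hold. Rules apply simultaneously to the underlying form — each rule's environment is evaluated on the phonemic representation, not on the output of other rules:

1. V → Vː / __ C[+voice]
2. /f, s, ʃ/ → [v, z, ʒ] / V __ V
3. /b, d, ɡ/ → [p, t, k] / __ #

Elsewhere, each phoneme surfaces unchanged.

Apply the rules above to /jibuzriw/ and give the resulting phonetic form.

/i/ (between /j/ and /b/): before a voiced consonant, so rule 1 applies → [iː].
/b/ (between /i/ and /u/): rule 3 targets it, but not word-finally → unchanged [b].
/u/ meets the environment for rule 1 (before a voiced consonant) → [uː].
Rule 1 applies to /i/ (between /r/ and /w/: before a voiced consonant) → [iː].

[jiːbuːzriːw]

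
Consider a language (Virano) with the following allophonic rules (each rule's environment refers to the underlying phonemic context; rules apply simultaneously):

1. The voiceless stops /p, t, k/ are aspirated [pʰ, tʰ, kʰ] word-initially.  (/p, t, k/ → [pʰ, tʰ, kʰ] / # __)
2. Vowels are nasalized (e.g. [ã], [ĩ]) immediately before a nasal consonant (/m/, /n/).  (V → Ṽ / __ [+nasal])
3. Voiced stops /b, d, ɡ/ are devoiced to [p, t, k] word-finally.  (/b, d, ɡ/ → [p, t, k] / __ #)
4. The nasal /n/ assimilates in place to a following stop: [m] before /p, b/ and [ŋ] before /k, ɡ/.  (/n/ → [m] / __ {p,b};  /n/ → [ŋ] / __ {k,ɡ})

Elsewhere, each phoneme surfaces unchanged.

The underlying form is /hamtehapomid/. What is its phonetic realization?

[hãmtehapõmit]

/h/ — not in any rule's target class → [h].
/a/ meets the environment for rule 2 (before a nasal consonant) → [ã].
/m/ stays [m].
/t/ (between /m/ and /e/) fails the environment for rule 1, so it stays [t].
/e/ — between /t/ and /h/; rule 2 does not apply here → [e].
/h/ stays [h].
/a/ (between /h/ and /p/) is in the target of rule 2 but the environment (before a nasal consonant) is not met → [a].
/p/ (between /a/ and /o/) is in the target of rule 1 but the environment (word-initially) is not met → [p].
Rule 2 applies to /o/ (between /p/ and /m/: before a nasal consonant) → [õ].
/m/ (between /o/ and /i/): no rule targets it → [m].
/i/ (between /m/ and /d/) is in the target of rule 2 but the environment (before a nasal consonant) is not met → [i].
/d/ — word-final, word-finally — surfaces as [t] (rule 3).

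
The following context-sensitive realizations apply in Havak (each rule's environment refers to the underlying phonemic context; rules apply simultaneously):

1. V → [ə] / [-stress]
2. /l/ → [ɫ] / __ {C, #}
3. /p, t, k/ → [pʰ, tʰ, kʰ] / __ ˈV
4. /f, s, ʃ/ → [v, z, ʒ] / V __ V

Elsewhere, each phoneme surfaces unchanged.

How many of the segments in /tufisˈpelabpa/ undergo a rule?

6

Segments that undergo a rule: /u/ → [ə] (rule 1); /f/ → [v] (rule 4); /i/ → [ə] (rule 1); /p/ → [pʰ] (rule 3); /a/ → [ə] (rule 1); /a/ → [ə] (rule 1).
All other segments surface unchanged.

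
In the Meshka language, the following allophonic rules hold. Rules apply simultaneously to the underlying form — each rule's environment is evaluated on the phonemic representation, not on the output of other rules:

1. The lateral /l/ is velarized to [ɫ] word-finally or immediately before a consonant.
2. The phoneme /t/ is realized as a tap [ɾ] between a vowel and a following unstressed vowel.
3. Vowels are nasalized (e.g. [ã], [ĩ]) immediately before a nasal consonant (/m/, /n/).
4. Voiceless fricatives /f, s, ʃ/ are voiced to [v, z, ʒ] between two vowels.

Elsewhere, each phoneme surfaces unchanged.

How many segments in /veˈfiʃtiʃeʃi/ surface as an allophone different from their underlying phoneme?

3

Segments that undergo a rule: /f/ → [v] (rule 4); /ʃ/ → [ʒ] (rule 4); /ʃ/ → [ʒ] (rule 4).
All other segments surface unchanged.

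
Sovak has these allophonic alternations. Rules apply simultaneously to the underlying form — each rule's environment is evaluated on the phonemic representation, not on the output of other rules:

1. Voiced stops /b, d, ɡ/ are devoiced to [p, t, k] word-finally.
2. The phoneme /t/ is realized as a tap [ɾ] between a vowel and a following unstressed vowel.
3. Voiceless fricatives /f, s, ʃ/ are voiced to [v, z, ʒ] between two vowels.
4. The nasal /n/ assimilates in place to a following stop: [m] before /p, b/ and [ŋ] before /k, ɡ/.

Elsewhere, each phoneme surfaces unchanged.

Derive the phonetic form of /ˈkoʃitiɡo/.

/k/ (word-initial): no rule targets it → [k].
/o/ (between /k/ and /ʃ/) is unaffected → [o].
/ʃ/ — between /o/ and /i/, between two vowels — surfaces as [ʒ] (rule 3).
/i/ stays [i].
Rule 2 applies to /t/ (between /i/ and /i/: between a vowel and a following unstressed vowel) → [ɾ].
/i/ — not in any rule's target class → [i].
/ɡ/ (between /i/ and /o/) is in the target of rule 1 but the environment (word-finally) is not met → [ɡ].
/o/ (word-final): no rule targets it → [o].

[ˈkoʒiɾiɡo]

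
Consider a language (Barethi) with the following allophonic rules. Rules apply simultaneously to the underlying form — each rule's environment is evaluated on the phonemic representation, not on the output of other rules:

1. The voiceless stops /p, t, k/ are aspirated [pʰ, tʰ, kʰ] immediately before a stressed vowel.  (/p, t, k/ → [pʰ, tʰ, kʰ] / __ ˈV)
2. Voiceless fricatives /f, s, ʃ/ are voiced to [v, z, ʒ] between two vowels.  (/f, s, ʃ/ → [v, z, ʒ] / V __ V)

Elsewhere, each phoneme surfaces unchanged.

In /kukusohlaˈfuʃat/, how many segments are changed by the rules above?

Segments that undergo a rule: /s/ → [z] (rule 2); /f/ → [v] (rule 2); /ʃ/ → [ʒ] (rule 2).
All other segments surface unchanged.

3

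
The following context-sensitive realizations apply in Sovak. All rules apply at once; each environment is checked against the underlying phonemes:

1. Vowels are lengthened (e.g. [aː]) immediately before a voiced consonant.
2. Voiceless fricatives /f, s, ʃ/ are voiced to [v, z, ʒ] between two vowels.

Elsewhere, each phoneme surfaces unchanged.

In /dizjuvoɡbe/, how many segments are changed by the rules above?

3

Segments that undergo a rule: /i/ → [iː] (rule 1); /u/ → [uː] (rule 1); /o/ → [oː] (rule 1).
All other segments surface unchanged.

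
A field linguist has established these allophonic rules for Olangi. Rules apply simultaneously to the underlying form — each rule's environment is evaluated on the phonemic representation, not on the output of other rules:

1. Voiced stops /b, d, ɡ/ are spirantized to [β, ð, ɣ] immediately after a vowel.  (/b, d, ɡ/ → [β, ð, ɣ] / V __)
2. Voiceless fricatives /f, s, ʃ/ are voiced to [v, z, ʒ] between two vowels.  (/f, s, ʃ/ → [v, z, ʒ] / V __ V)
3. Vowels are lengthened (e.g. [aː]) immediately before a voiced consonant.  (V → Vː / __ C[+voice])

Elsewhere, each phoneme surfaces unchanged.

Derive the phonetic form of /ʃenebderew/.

[ʃeːneːβdeːreːw]

/ʃ/ (word-initial) is in the target of rule 2 but the environment (between two vowels) is not met → [ʃ].
/e/ (between /ʃ/ and /n/): before a voiced consonant, so rule 3 applies → [eː].
/n/ stays [n].
/e/ meets the environment for rule 3 (before a voiced consonant) → [eː].
/b/ meets the environment for rule 1 (immediately after a vowel) → [β].
/d/ (between /b/ and /e/): rule 1 targets it, but not immediately after a vowel → unchanged [d].
/e/ (between /d/ and /r/) occurs before a voiced consonant → [eː] by rule 3.
/r/ — not in any rule's target class → [r].
/e/ (between /r/ and /w/) occurs before a voiced consonant → [eː] by rule 3.
/w/ (word-final) is unaffected → [w].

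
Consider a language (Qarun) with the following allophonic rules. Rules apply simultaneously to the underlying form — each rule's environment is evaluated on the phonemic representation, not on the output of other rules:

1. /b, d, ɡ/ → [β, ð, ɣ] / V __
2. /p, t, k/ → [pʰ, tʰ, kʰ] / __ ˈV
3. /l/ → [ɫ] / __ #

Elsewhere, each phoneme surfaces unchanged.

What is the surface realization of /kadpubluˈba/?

/k/ — word-initial; rule 2 does not apply here → [k].
/a/ stays [a].
/d/ (between /a/ and /p/): immediately after a vowel, so rule 1 applies → [ð].
/p/ (between /d/ and /u/) is in the target of rule 2 but the environment (immediately before a stressed vowel) is not met → [p].
/u/ (between /p/ and /b/) is unaffected → [u].
Rule 1 applies to /b/ (between /u/ and /l/: immediately after a vowel) → [β].
/l/ (between /b/ and /u/) is in the target of rule 3 but the environment (word-finally) is not met → [l].
/u/ — not in any rule's target class → [u].
/b/ meets the environment for rule 1 (immediately after a vowel) → [β].
/a/ (word-final): no rule targets it → [a].

[kaðpuβluˈβa]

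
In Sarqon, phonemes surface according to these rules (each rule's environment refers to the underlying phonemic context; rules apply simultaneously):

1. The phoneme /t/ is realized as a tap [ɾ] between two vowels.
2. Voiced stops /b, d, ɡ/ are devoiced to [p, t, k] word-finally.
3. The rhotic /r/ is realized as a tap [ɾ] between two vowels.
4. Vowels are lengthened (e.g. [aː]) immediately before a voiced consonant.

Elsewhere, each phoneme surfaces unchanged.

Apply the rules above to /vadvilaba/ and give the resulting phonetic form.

[vaːdviːlaːba]

/v/ — not in any rule's target class → [v].
/a/ — between /v/ and /d/, before a voiced consonant — surfaces as [aː] (rule 4).
/d/ — between /a/ and /v/; rule 2 does not apply here → [d].
/v/ — not in any rule's target class → [v].
/i/ (between /v/ and /l/): before a voiced consonant, so rule 4 applies → [iː].
/l/ (between /i/ and /a/) is unaffected → [l].
/a/ (between /l/ and /b/) occurs before a voiced consonant → [aː] by rule 4.
/b/ (between /a/ and /a/) fails the environment for rule 2, so it stays [b].
/a/ (word-final): rule 4 targets it, but not before a voiced consonant → unchanged [a].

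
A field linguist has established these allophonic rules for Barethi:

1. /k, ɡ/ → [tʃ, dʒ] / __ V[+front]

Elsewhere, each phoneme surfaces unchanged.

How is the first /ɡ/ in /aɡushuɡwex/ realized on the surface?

/ɡ/ — between /a/ and /u/; rule 1 does not apply here → [ɡ].

[ɡ]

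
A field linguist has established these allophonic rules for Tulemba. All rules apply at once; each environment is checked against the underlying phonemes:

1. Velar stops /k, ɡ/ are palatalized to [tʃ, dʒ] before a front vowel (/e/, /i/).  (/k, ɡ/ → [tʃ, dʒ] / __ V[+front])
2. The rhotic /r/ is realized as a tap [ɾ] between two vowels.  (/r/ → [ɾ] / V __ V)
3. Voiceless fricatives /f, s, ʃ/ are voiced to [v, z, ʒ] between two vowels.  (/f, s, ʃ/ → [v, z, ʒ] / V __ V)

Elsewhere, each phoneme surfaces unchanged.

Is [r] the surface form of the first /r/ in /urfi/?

Yes

/r/ (between /u/ and /f/) is in the target of rule 2 but the environment (between two vowels) is not met → [r].
The actual realization is [r], which matches [r].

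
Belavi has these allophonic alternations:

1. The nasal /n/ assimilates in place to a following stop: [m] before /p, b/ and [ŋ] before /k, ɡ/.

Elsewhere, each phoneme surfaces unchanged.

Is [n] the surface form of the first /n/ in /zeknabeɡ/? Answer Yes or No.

Yes

/n/ — between /k/ and /a/; rule 1 does not apply here → [n].
The actual realization is [n], which matches [n].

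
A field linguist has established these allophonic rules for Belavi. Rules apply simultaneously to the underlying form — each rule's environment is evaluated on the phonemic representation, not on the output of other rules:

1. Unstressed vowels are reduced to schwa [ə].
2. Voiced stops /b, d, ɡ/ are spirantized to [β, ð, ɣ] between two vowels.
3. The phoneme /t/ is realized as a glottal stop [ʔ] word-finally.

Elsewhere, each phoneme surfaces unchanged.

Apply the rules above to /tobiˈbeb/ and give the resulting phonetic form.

[təβəˈβeb]

/t/ (word-initial) fails the environment for rule 3, so it stays [t].
/o/ (between /t/ and /b/) occurs in an unstressed syllable → [ə] by rule 1.
/b/ meets the environment for rule 2 (between two vowels) → [β].
/i/ meets the environment for rule 1 (in an unstressed syllable) → [ə].
/b/ (between /i/ and /e/): between two vowels, so rule 2 applies → [β].
/e/ (between /b/ and /b/) fails the environment for rule 1, so it stays [e].
/b/ (word-final) fails the environment for rule 2, so it stays [b].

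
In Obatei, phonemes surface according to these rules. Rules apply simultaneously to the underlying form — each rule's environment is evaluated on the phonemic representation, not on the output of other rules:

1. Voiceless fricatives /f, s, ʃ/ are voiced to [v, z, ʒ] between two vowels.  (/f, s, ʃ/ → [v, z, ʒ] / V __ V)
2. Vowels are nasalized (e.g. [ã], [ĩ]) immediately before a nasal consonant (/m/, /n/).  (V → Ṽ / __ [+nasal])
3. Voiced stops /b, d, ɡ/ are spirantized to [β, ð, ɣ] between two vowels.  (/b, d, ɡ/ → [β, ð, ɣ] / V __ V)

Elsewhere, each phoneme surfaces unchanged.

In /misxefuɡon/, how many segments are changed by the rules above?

3

Segments that undergo a rule: /f/ → [v] (rule 1); /ɡ/ → [ɣ] (rule 3); /o/ → [õ] (rule 2).
All other segments surface unchanged.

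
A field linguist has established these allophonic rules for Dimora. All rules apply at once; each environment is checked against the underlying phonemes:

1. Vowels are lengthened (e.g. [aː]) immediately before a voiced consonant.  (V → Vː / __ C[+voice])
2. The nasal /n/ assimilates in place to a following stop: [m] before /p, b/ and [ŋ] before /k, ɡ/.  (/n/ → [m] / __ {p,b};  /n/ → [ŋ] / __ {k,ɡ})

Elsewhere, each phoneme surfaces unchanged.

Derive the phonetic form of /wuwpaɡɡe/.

/w/ (word-initial) is unaffected → [w].
/u/ (between /w/ and /w/): before a voiced consonant, so rule 1 applies → [uː].
/w/ — not in any rule's target class → [w].
/p/ — not in any rule's target class → [p].
/a/ — between /p/ and /ɡ/, before a voiced consonant — surfaces as [aː] (rule 1).
/ɡ/ — not in any rule's target class → [ɡ].
/ɡ/ — not in any rule's target class → [ɡ].
/e/ (word-final) fails the environment for rule 1, so it stays [e].

[wuːwpaːɡɡe]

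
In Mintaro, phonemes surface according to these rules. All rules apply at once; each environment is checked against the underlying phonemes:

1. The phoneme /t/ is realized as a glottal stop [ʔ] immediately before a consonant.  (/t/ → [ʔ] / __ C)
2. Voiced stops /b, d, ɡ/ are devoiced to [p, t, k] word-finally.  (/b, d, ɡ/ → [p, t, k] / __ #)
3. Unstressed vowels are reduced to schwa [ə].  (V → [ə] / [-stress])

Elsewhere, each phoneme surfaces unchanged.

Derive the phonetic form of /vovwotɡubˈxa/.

/o/ meets the environment for rule 3 (in an unstressed syllable) → [ə].
Rule 3 applies to /o/ (between /w/ and /t/: in an unstressed syllable) → [ə].
/t/ meets the environment for rule 1 (immediately before a consonant) → [ʔ].
/ɡ/ (between /t/ and /u/) is in the target of rule 2 but the environment (word-finally) is not met → [ɡ].
/u/ — between /ɡ/ and /b/, in an unstressed syllable — surfaces as [ə] (rule 3).
/b/ (between /u/ and /x/): rule 2 targets it, but not word-finally → unchanged [b].
/a/ — word-final; rule 3 does not apply here → [a].

[vəvwəʔɡəbˈxa]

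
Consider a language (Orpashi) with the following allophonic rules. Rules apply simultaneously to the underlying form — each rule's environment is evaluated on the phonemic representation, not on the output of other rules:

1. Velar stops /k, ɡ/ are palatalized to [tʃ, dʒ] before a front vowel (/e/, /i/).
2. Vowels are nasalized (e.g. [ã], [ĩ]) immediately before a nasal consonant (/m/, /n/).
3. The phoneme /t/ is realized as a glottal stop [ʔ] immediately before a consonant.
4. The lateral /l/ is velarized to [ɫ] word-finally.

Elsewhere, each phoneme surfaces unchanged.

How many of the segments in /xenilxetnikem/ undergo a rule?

4

Segments that undergo a rule: /e/ → [ẽ] (rule 2); /t/ → [ʔ] (rule 3); /k/ → [tʃ] (rule 1); /e/ → [ẽ] (rule 2).
All other segments surface unchanged.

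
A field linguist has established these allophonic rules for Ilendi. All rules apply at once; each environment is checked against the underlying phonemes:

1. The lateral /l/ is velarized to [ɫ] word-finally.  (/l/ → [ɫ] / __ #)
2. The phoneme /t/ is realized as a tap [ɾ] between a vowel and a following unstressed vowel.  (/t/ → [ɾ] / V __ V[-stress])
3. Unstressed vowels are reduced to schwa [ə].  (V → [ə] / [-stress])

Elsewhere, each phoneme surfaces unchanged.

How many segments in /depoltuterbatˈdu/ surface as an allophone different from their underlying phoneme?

Segments that undergo a rule: /e/ → [ə] (rule 3); /o/ → [ə] (rule 3); /u/ → [ə] (rule 3); /t/ → [ɾ] (rule 2); /e/ → [ə] (rule 3); /a/ → [ə] (rule 3).
All other segments surface unchanged.

6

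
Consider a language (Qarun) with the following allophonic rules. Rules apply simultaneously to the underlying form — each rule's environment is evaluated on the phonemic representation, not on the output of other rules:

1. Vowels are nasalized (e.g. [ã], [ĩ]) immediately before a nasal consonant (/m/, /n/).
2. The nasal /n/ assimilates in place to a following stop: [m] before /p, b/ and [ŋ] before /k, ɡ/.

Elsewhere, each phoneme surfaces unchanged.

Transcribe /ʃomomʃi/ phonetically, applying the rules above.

[ʃõmõmʃi]

Rule 1 applies to /o/ (between /ʃ/ and /m/: before a nasal consonant) → [õ].
Rule 1 applies to /o/ (between /m/ and /m/: before a nasal consonant) → [õ].
/i/ (word-final): rule 1 targets it, but not before a nasal consonant → unchanged [i].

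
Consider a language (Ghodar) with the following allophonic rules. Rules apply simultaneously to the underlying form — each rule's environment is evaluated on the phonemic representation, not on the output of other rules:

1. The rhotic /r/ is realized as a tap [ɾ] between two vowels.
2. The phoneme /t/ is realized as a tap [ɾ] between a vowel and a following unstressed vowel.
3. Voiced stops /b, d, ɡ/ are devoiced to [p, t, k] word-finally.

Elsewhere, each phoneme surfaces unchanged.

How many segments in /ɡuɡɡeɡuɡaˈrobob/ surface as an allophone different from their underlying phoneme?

2

Segments that undergo a rule: /r/ → [ɾ] (rule 1); /b/ → [p] (rule 3).
All other segments surface unchanged.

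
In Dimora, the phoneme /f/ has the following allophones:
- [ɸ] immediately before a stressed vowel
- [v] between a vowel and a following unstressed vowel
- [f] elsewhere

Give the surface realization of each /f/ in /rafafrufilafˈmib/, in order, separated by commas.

[v], [f], [v], [f]

Occurrence 1 (position 3): between a vowel and a following unstressed vowel → [v].
Occurrence 2 (position 5): no conditioning environment matches → elsewhere allophone [f].
Occurrence 3 (position 8): between a vowel and a following unstressed vowel → [v].
Occurrence 4 (position 12): no conditioning environment matches → elsewhere allophone [f].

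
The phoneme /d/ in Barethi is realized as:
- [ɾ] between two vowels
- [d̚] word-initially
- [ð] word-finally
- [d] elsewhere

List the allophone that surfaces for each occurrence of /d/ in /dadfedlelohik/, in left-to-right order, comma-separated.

Occurrence 1 (position 1): word-initially → [d̚].
Occurrence 2 (position 3): no conditioning environment matches → elsewhere allophone [d].
Occurrence 3 (position 6): no conditioning environment matches → elsewhere allophone [d].

[d̚], [d], [d]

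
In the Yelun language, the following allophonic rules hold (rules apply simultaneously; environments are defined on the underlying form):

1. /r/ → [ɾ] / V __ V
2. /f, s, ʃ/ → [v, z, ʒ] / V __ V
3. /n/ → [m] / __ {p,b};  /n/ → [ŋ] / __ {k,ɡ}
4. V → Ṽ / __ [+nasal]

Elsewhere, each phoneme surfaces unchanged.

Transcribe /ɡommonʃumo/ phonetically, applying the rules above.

[ɡõmmõnʃũmo]

Rule 4 applies to /o/ (between /ɡ/ and /m/: before a nasal consonant) → [õ].
/o/ — between /m/ and /n/, before a nasal consonant — surfaces as [õ] (rule 4).
/n/ (between /o/ and /ʃ/): rule 3 targets it, but not before a labial or velar stop → unchanged [n].
/ʃ/ — between /n/ and /u/; rule 2 does not apply here → [ʃ].
/u/ meets the environment for rule 4 (before a nasal consonant) → [ũ].
/o/ (word-final): rule 4 targets it, but not before a nasal consonant → unchanged [o].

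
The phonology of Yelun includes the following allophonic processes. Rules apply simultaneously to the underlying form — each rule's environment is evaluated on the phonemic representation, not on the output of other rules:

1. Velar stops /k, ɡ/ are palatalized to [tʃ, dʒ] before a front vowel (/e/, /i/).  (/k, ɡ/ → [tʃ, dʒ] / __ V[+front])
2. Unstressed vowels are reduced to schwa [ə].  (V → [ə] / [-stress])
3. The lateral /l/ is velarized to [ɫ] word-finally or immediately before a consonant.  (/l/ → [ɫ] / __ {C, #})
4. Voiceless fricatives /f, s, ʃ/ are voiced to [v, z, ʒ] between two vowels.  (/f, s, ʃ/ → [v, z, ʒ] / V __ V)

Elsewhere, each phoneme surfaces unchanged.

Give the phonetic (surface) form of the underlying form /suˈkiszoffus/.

/s/ (word-initial) fails the environment for rule 4, so it stays [s].
/u/ (between /s/ and /k/): in an unstressed syllable, so rule 2 applies → [ə].
/k/ — between /u/ and /i/, before a front vowel — surfaces as [tʃ] (rule 1).
/i/ (between /k/ and /s/) is in the target of rule 2 but the environment (in an unstressed syllable) is not met → [i].
/s/ (between /i/ and /z/) is in the target of rule 4 but the environment (between two vowels) is not met → [s].
/z/ (between /s/ and /o/) is unaffected → [z].
/o/ (between /z/ and /f/): in an unstressed syllable, so rule 2 applies → [ə].
/f/ — between /o/ and /f/; rule 4 does not apply here → [f].
/f/ (between /f/ and /u/): rule 4 targets it, but not between two vowels → unchanged [f].
Rule 2 applies to /u/ (between /f/ and /s/: in an unstressed syllable) → [ə].
/s/ (word-final): rule 4 targets it, but not between two vowels → unchanged [s].

[səˈtʃiszəffəs]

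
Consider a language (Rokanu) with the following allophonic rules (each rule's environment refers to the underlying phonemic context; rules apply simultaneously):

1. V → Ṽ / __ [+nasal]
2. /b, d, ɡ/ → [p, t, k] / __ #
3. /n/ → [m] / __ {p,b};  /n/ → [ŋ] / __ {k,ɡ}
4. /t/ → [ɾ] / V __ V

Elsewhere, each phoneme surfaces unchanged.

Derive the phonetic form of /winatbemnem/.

/w/ stays [w].
Rule 1 applies to /i/ (between /w/ and /n/: before a nasal consonant) → [ĩ].
/n/ — between /i/ and /a/; rule 3 does not apply here → [n].
/a/ — between /n/ and /t/; rule 1 does not apply here → [a].
/t/ — between /a/ and /b/; rule 4 does not apply here → [t].
/b/ (between /t/ and /e/): rule 2 targets it, but not word-finally → unchanged [b].
/e/ meets the environment for rule 1 (before a nasal consonant) → [ẽ].
/m/ (between /e/ and /n/) is unaffected → [m].
/n/ (between /m/ and /e/): rule 3 targets it, but not before a labial or velar stop → unchanged [n].
Rule 1 applies to /e/ (between /n/ and /m/: before a nasal consonant) → [ẽ].
/m/ stays [m].

[wĩnatbẽmnẽm]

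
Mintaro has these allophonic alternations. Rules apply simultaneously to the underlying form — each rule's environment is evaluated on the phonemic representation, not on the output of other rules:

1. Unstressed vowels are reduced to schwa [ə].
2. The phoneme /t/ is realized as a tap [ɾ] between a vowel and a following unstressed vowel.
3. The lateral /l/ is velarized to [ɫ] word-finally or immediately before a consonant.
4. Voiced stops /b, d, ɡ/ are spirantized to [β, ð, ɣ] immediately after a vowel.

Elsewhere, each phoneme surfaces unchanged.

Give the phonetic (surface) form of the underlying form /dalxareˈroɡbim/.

[dəɫxərəˈroɣbəm]

/d/ (word-initial) fails the environment for rule 4, so it stays [d].
/a/ (between /d/ and /l/) occurs in an unstressed syllable → [ə] by rule 1.
/l/ (between /a/ and /x/): word-finally or immediately before a consonant, so rule 3 applies → [ɫ].
/x/ (between /l/ and /a/): no rule targets it → [x].
/a/ — between /x/ and /r/, in an unstressed syllable — surfaces as [ə] (rule 1).
/r/ (between /a/ and /e/) is unaffected → [r].
/e/ meets the environment for rule 1 (in an unstressed syllable) → [ə].
/r/ stays [r].
/o/ — between /r/ and /ɡ/; rule 1 does not apply here → [o].
/ɡ/ (between /o/ and /b/) occurs immediately after a vowel → [ɣ] by rule 4.
/b/ (between /ɡ/ and /i/): rule 4 targets it, but not immediately after a vowel → unchanged [b].
/i/ — between /b/ and /m/, in an unstressed syllable — surfaces as [ə] (rule 1).
/m/ — not in any rule's target class → [m].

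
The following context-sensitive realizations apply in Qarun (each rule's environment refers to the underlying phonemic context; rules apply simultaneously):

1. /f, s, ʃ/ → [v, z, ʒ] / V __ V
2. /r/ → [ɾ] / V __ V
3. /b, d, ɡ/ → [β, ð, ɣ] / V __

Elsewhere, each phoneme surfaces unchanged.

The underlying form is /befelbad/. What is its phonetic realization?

[bevelbað]

/b/ (word-initial) is in the target of rule 3 but the environment (immediately after a vowel) is not met → [b].
Rule 1 applies to /f/ (between /e/ and /e/: between two vowels) → [v].
/b/ (between /l/ and /a/) is in the target of rule 3 but the environment (immediately after a vowel) is not met → [b].
/d/ meets the environment for rule 3 (immediately after a vowel) → [ð].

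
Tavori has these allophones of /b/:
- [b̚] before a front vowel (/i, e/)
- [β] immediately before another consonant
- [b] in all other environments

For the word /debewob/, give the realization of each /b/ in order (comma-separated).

[b̚], [b]

Occurrence 1 (position 3): before a front vowel (/i, e/) → [b̚].
Occurrence 2 (position 7): no conditioning environment matches → elsewhere allophone [b].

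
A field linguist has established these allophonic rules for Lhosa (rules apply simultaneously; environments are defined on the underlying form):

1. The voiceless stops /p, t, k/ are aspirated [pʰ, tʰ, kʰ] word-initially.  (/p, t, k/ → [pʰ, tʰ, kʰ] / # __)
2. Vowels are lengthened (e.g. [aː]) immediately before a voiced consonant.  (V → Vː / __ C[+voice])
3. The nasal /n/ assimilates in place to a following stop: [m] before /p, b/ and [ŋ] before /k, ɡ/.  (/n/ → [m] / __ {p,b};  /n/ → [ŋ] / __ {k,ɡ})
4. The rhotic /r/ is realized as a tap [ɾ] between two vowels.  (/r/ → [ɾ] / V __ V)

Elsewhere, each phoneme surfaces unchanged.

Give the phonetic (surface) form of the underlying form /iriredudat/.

Rule 2 applies to /i/ (word-initial: before a voiced consonant) → [iː].
/r/ meets the environment for rule 4 (between two vowels) → [ɾ].
Rule 2 applies to /i/ (between /r/ and /r/: before a voiced consonant) → [iː].
/r/ — between /i/ and /e/, between two vowels — surfaces as [ɾ] (rule 4).
Rule 2 applies to /e/ (between /r/ and /d/: before a voiced consonant) → [eː].
/d/ (between /e/ and /u/) is unaffected → [d].
Rule 2 applies to /u/ (between /d/ and /d/: before a voiced consonant) → [uː].
/d/ (between /u/ and /a/): no rule targets it → [d].
/a/ (between /d/ and /t/) fails the environment for rule 2, so it stays [a].
/t/ — word-final; rule 1 does not apply here → [t].

[iːɾiːɾeːduːdat]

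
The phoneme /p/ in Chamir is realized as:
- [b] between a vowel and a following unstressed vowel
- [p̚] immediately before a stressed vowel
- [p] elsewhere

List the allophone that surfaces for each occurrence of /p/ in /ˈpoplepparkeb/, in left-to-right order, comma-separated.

Occurrence 1 (position 1): immediately before a stressed vowel → [p̚].
Occurrence 2 (position 3): no conditioning environment matches → elsewhere allophone [p].
Occurrence 3 (position 6): no conditioning environment matches → elsewhere allophone [p].
Occurrence 4 (position 7): no conditioning environment matches → elsewhere allophone [p].

[p̚], [p], [p], [p]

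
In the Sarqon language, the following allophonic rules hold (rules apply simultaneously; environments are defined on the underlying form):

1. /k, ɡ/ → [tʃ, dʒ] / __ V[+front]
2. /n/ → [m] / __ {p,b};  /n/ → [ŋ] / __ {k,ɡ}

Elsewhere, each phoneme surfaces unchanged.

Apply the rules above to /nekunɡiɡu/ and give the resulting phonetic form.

[nekuŋdʒiɡu]

/n/ (word-initial) fails the environment for rule 2, so it stays [n].
/e/ (between /n/ and /k/) is unaffected → [e].
/k/ (between /e/ and /u/) fails the environment for rule 1, so it stays [k].
/u/ (between /k/ and /n/): no rule targets it → [u].
/n/ meets the environment for rule 2 (before a labial or velar stop) → [ŋ].
/ɡ/ meets the environment for rule 1 (before a front vowel) → [dʒ].
/i/ (between /ɡ/ and /ɡ/) is unaffected → [i].
/ɡ/ — between /i/ and /u/; rule 1 does not apply here → [ɡ].
/u/ stays [u].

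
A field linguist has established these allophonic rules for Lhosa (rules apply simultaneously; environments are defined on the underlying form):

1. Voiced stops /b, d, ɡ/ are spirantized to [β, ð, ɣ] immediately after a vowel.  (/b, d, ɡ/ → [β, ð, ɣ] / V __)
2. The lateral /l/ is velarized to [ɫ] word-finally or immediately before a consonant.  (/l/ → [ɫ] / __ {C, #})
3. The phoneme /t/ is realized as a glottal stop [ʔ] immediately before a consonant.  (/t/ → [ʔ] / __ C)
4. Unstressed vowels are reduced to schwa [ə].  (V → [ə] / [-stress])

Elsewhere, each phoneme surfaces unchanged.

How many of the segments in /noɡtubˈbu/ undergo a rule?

Segments that undergo a rule: /o/ → [ə] (rule 4); /ɡ/ → [ɣ] (rule 1); /u/ → [ə] (rule 4); /b/ → [β] (rule 1).
All other segments surface unchanged.

4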